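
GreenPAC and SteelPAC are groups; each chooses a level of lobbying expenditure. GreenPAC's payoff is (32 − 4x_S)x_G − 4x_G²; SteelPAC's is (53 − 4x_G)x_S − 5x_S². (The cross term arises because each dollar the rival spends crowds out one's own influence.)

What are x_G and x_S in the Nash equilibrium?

1.6875, 4.625

Expanding GreenPAC's payoff: 32x_G − 4x_Sx_G − 4x_G².
∂π/∂x_G = 32 − 4x_S − 8x_G = 0, so x_G = 4 − 0.5x_S.
Likewise for SteelPAC: x_S = 5.3 − 0.4x_G.
Plugging x_S into GreenPAC's best response: x_G = 4 − 0.5(5.3 − 0.4x_G) ⇒ 0.8x_G = 1.35, so x_G = 1.6875.
Then x_S = 5.3 − 0.4·1.6875 = 4.625.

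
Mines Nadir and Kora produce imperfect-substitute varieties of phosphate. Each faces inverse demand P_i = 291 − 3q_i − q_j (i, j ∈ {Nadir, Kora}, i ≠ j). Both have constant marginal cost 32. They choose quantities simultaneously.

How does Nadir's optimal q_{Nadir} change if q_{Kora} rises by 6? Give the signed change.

-1

Mine Nadir's profit: π = q_{Nadir}(291 − 3q_{Nadir} − q_{Kora}) − 32q_{Nadir}.
∂π/∂q_{Nadir} = 259 − 6q_{Nadir} − q_{Kora} = 0 ⇒ q_{Nadir} = 259/6 − (1/6)q_{Kora}.
The reaction-function slope is −1/6, so a 6-unit rise in q_{Kora} moves q_{Nadir} by −1/6 × 6 = −1. Nadir's best response falls — the actions are strategic substitutes.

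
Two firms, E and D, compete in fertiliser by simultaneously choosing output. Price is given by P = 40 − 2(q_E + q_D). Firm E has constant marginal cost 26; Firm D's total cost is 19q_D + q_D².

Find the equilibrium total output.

4.9

Firm E's profit: π = q_E(40 − 2(q_E + q_D)) − 26q_E.
∂π/∂q_E = 14 − 4q_E − 2q_D = 0, so q_E = 3.5 − 0.5q_D.
For D: ∂π/∂q_D = 21 − 6q_D − 2q_E = 0 ⇒ q_D = 3.5 − (1/3)q_E.
Substituting the second reaction function into the first: q_E = 3.5 − 0.5(3.5 − (1/3)q_E), which gives (5/6)q_E = 1.75 ⇒ q_E = 2.1.
Then q_D = 3.5 − (1/3)·2.1 = 2.8.
Total output: 2.1 + 2.8 = 4.9.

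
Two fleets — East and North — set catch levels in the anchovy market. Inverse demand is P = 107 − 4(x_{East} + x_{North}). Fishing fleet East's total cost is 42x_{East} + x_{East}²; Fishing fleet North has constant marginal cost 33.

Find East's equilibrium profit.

61.25

Fishing fleet East's profit: π = x_{East}(107 − 4(x_{East} + x_{North})) − 42x_{East} − x_{East}².
∂π/∂x_{East} = 65 − 10x_{East} − 4x_{North} = 0, so x_{East} = 6.5 − 0.4x_{North}.
For North: ∂π/∂x_{North} = 74 − 8x_{North} − 4x_{East} = 0 ⇒ x_{North} = 9.25 − 0.5x_{East}.
Solving the two reaction functions simultaneously: (1 − (−0.4)(−0.5))x_{East} = 6.5 − 0.4·9.25, so 0.8x_{East} = 2.8 and x_{East} = 3.5.
Then x_{North} = 9.25 − 0.5·3.5 = 7.5.
Price P = 107 − 4·11 = 63.
East's profit: (63 − 42)·3.5 − (3.5)² = 61.25.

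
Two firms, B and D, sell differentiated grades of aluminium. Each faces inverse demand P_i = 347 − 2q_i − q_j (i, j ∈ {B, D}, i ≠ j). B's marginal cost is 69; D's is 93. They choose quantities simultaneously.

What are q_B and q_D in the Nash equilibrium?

57.2, 49.2

Firm B's profit: π = q_B(347 − 2q_B − q_D) − 69q_B.
∂π/∂q_B = 278 − 4q_B − q_D = 0 ⇒ q_B = 69.5 − 0.25q_D.
Similarly q_D = 63.5 − 0.25q_B.
Solving the two reaction functions simultaneously: (1 − (−0.25)(−0.25))q_B = 69.5 − 0.25·63.5, so 0.9375q_B = 53.625 and q_B = 57.2.
Then q_D = 63.5 − 0.25·57.2 = 49.2.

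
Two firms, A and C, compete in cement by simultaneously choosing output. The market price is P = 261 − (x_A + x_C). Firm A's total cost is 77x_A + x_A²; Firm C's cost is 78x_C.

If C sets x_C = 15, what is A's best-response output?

42.25

Firm A's profit: π = x_A(261 − (x_A + x_C)) − 77x_A − x_A².
∂π/∂x_A = 184 − 4x_A − x_C = 0, so x_A = 46 − 0.25x_C.
At x_C = 15: x_A = 46 − 0.25·15 = 42.25.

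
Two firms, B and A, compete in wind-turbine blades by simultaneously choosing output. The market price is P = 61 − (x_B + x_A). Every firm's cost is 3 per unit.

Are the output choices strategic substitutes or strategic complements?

Firm B's profit: π = x_B(61 − (x_B + x_A)) − 3x_B.
∂π/∂x_B = 58 − 2x_B − x_A = 0, so x_B = 29 − 0.5x_A.
The best-response slope dx_B/dx_A = −0.5 < 0: the reaction function is downward-sloping, so the choices are strategic substitutes.

strategic substitutes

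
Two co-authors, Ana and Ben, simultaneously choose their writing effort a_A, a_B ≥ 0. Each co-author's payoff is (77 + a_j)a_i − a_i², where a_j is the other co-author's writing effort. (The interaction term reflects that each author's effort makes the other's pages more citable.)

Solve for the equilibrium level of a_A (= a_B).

Ana's payoff is (77 + a_B)a_A − a_A².
∂π/∂a_A = 77 + a_B − 2a_A = 0, so a_A = 38.5 + 0.5a_B.
By symmetry a_B = a_A; substituting into the reaction function, 0.5a_A = 38.5 and a_A = 77.

77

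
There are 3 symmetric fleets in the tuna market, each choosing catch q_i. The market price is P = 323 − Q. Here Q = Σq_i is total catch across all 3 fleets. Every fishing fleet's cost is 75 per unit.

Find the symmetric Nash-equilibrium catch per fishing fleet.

A representative fishing fleet's profit is π_i = q_i(323 − Q) − 75q_i, with Q = q_i + Σ_{j≠i} q_j.
First-order condition: 248 − 2q_i − Σ_{j≠i} q_j = 0.
Imposing symmetry (q_j = q for all j) turns Σ_{j≠i} q_j into 2q, so 248 = 4q and q = 62.

62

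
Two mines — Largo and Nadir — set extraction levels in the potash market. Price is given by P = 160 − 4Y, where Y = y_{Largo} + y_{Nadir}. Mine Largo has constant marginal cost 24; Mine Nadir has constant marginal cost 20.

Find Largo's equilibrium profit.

484

Mine Largo's profit: π = y_{Largo}(160 − 4(y_{Largo} + y_{Nadir})) − 24y_{Largo}.
∂π/∂y_{Largo} = 136 − 8y_{Largo} − 4y_{Nadir} = 0, so y_{Largo} = 17 − 0.5y_{Nadir}.
By the same steps for Nadir: y_{Nadir} = 17.5 − 0.5y_{Largo}.
Substituting the second reaction function into the first: y_{Largo} = 17 − 0.5(17.5 − 0.5y_{Largo}), which gives 0.75y_{Largo} = 8.25 ⇒ y_{Largo} = 11.
Then y_{Nadir} = 17.5 − 0.5·11 = 12.
Price P = 160 − 4·23 = 68.
Largo's profit: (68 − 24)·11 = 484.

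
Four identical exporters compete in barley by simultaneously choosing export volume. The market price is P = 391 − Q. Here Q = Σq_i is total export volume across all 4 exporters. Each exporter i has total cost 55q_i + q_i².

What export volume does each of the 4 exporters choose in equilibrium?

A representative exporter's profit is π_i = q_i(391 − Q) − 55q_i − q_i², with Q = q_i + Σ_{j≠i} q_j.
First-order condition: 336 − 4q_i − Σ_{j≠i} q_j = 0.
With identical exporters, set every q_j = q: then 336 − 4q − 3q = 0, i.e. q = 336/7 = 48.

48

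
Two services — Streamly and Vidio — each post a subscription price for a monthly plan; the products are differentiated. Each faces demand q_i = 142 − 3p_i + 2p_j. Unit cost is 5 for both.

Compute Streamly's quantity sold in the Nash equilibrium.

102.75

Streamly's profit: π = (p_{Streamly} − 5)(142 − 3p_{Streamly} + 2p_{Vidio}).
∂π/∂p_{Streamly} = 157 − 6p_{Streamly} + 2p_{Vidio} = 0 ⇒ p_{Streamly} = 157/6 + (1/3)p_{Vidio}.
By symmetry p_{Vidio} = p_{Streamly}; substituting into the reaction function, (2/3)p_{Streamly} = 157/6 and p_{Streamly} = 39.25.
q_{Streamly} = 142 − 3·39.25 + 2·39.25 = 102.75.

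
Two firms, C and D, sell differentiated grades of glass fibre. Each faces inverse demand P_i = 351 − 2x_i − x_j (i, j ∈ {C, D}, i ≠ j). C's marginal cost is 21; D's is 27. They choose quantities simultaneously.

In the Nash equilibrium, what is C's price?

153.8

Firm C's profit: π = x_C(351 − 2x_C − x_D) − 21x_C.
∂π/∂x_C = 330 − 4x_C − x_D = 0 ⇒ x_C = 82.5 − 0.25x_D.
Similarly x_D = 81 − 0.25x_C.
Substituting the second reaction function into the first: x_C = 82.5 − 0.25(81 − 0.25x_C), which gives 0.9375x_C = 62.25 ⇒ x_C = 66.4.
Then x_D = 81 − 0.25·66.4 = 64.4.
P_C = 351 − 2·66.4 − 64.4 = 153.8.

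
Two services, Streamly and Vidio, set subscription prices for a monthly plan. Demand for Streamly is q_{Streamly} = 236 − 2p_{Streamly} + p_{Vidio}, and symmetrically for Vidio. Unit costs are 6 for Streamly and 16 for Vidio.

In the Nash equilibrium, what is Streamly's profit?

12168

Streamly's profit: π = (p_{Streamly} − 6)(236 − 2p_{Streamly} + p_{Vidio}).
∂π/∂p_{Streamly} = 248 − 4p_{Streamly} + p_{Vidio} = 0 ⇒ p_{Streamly} = 62 + 0.25p_{Vidio}.
Similarly p_{Vidio} = 67 + 0.25p_{Streamly}.
Solving the two reaction functions simultaneously: (1 − (0.25)(0.25))p_{Streamly} = 62 + 0.25·67, so 0.9375p_{Streamly} = 78.75 and p_{Streamly} = 84.
Then p_{Vidio} = 67 + 0.25·84 = 88.
q_{Streamly} = 236 − 2·84 + 88 = 156.
Profit = (84 − 6)·156 = 12168.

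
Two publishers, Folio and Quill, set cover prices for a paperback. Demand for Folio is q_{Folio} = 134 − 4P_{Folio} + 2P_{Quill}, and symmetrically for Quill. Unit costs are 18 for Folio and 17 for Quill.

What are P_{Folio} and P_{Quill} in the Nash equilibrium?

34.2, 33.8

Folio's profit: π = (P_{Folio} − 18)(134 − 4P_{Folio} + 2P_{Quill}).
∂π/∂P_{Folio} = 206 − 8P_{Folio} + 2P_{Quill} = 0 ⇒ P_{Folio} = 25.75 + 0.25P_{Quill}.
Similarly P_{Quill} = 25.25 + 0.25P_{Folio}.
Substituting the second reaction function into the first: P_{Folio} = 25.75 + 0.25(25.25 + 0.25P_{Folio}), which gives 0.9375P_{Folio} = 32.0625 ⇒ P_{Folio} = 34.2.
Then P_{Quill} = 25.25 + 0.25·34.2 = 33.8.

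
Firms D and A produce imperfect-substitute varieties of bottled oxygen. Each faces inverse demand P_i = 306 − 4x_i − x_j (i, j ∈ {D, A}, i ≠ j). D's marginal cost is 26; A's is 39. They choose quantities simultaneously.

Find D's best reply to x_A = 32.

Firm D's profit: π = x_D(306 − 4x_D − x_A) − 26x_D.
∂π/∂x_D = 280 − 8x_D − x_A = 0 ⇒ x_D = 35 − 0.125x_A.
At x_A = 32: x_D = 35 − 0.125·32 = 31.

31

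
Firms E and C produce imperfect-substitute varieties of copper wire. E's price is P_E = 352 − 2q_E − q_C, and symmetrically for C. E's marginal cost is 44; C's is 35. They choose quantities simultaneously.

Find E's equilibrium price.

Firm E's profit: π = q_E(352 − 2q_E − q_C) − 44q_E.
∂π/∂q_E = 308 − 4q_E − q_C = 0 ⇒ q_E = 77 − 0.25q_C.
Similarly q_C = 79.25 − 0.25q_E.
Solving the two reaction functions simultaneously: (1 − (−0.25)(−0.25))q_E = 77 − 0.25·79.25, so 0.9375q_E = 57.1875 and q_E = 61.
Then q_C = 79.25 − 0.25·61 = 64.
P_E = 352 − 2·61 − 64 = 166.

166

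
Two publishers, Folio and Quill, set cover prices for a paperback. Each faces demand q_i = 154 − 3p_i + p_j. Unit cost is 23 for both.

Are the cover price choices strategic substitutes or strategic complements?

Folio's profit: π = (p_{Folio} − 23)(154 − 3p_{Folio} + p_{Quill}).
∂π/∂p_{Folio} = 223 − 6p_{Folio} + p_{Quill} = 0 ⇒ p_{Folio} = 223/6 + (1/6)p_{Quill}.
The best-response slope dp_{Folio}/dp_{Quill} = 1/6 > 0: the reaction function is upward-sloping, so the choices are strategic complements.

strategic complements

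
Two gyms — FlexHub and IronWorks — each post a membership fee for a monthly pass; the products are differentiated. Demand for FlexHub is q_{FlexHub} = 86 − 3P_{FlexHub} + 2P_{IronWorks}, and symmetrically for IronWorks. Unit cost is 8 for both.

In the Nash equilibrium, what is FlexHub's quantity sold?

FlexHub's profit: π = (P_{FlexHub} − 8)(86 − 3P_{FlexHub} + 2P_{IronWorks}).
∂π/∂P_{FlexHub} = 110 − 6P_{FlexHub} + 2P_{IronWorks} = 0 ⇒ P_{FlexHub} = 55/3 + (1/3)P_{IronWorks}.
Setting P_{FlexHub} = P_{IronWorks} in the reaction function: P_{FlexHub} = 55/3 + (1/3)P_{FlexHub}, so P_{FlexHub} = (55/3) / (2/3) = 27.5.
q_{FlexHub} = 86 − 3·27.5 + 2·27.5 = 58.5.

58.5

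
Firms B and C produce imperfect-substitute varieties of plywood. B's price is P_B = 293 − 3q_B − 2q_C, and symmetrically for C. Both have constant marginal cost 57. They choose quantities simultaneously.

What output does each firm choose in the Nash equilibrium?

Firm B's profit: π = q_B(293 − 3q_B − 2q_C) − 57q_B.
∂π/∂q_B = 236 − 6q_B − 2q_C = 0 ⇒ q_B = 118/3 − (1/3)q_C.
By symmetry q_C = q_B; substituting into the reaction function, (4/3)q_B = 118/3 and q_B = 29.5.

29.5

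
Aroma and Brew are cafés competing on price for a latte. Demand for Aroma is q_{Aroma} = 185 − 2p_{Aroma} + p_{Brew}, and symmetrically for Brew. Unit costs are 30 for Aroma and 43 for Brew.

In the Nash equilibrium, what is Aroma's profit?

5703.12

Aroma's profit: π = (p_{Aroma} − 30)(185 − 2p_{Aroma} + p_{Brew}).
∂π/∂p_{Aroma} = 245 − 4p_{Aroma} + p_{Brew} = 0 ⇒ p_{Aroma} = 61.25 + 0.25p_{Brew}.
Similarly p_{Brew} = 67.75 + 0.25p_{Aroma}.
Substituting the second reaction function into the first: p_{Aroma} = 61.25 + 0.25(67.75 + 0.25p_{Aroma}), which gives 0.9375p_{Aroma} = 78.1875 ⇒ p_{Aroma} = 83.4.
Then p_{Brew} = 67.75 + 0.25·83.4 = 88.6.
q_{Aroma} = 185 − 2·83.4 + 88.6 = 106.8.
Profit = (83.4 − 30)·106.8 = 5703.12.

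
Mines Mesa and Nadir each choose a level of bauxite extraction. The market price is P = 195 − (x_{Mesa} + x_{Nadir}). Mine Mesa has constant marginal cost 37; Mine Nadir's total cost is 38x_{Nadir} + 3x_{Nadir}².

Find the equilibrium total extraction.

Mine Mesa's profit: π = x_{Mesa}(195 − (x_{Mesa} + x_{Nadir})) − 37x_{Mesa}.
∂π/∂x_{Mesa} = 158 − 2x_{Mesa} − x_{Nadir} = 0, so x_{Mesa} = 79 − 0.5x_{Nadir}.
For Nadir: ∂π/∂x_{Nadir} = 157 − 8x_{Nadir} − x_{Mesa} = 0 ⇒ x_{Nadir} = 19.625 − 0.125x_{Mesa}.
Solving the two reaction functions simultaneously: (1 − (−0.5)(−0.125))x_{Mesa} = 79 − 0.5·19.625, so 0.9375x_{Mesa} = 69.1875 and x_{Mesa} = 73.8.
Then x_{Nadir} = 19.625 − 0.125·73.8 = 10.4.
Total extraction: 73.8 + 10.4 = 84.2.

84.2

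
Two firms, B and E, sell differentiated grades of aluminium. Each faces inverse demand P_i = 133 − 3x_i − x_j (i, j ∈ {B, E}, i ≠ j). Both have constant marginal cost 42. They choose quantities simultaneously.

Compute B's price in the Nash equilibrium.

81

Firm B's profit: π = x_B(133 − 3x_B − x_E) − 42x_B.
∂π/∂x_B = 91 − 6x_B − x_E = 0 ⇒ x_B = 91/6 − (1/6)x_E.
Setting x_B = x_E in the reaction function: x_B = 91/6 − (1/6)x_B, so x_B = (91/6) / (7/6) = 13.
P_B = 133 − 3·13 − 13 = 81.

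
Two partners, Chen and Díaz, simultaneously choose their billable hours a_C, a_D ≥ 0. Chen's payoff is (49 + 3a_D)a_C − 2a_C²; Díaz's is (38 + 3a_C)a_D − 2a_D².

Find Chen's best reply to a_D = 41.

43

Expanding Chen's payoff: 49a_C + 3a_Da_C − 2a_C².
∂π/∂a_C = 49 + 3a_D − 4a_C = 0, so a_C = 12.25 + 0.75a_D.
At a_D = 41: a_C = 12.25 + 0.75·41 = 43.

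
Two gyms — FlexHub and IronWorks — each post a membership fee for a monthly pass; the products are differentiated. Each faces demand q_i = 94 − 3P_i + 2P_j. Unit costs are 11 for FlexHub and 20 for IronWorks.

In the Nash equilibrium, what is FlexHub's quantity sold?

67.3125

FlexHub's profit: π = (P_{FlexHub} − 11)(94 − 3P_{FlexHub} + 2P_{IronWorks}).
∂π/∂P_{FlexHub} = 127 − 6P_{FlexHub} + 2P_{IronWorks} = 0 ⇒ P_{FlexHub} = 127/6 + (1/3)P_{IronWorks}.
Similarly P_{IronWorks} = 77/3 + (1/3)P_{FlexHub}.
Plugging P_{IronWorks} into FlexHub's best response: P_{FlexHub} = 127/6 + (1/3)(77/3 + (1/3)P_{FlexHub}) ⇒ (8/9)P_{FlexHub} = 535/18, so P_{FlexHub} = 33.4375.
Then P_{IronWorks} = 77/3 + (1/3)·33.4375 = 36.8125.
q_{FlexHub} = 94 − 3·33.4375 + 2·36.8125 = 67.3125.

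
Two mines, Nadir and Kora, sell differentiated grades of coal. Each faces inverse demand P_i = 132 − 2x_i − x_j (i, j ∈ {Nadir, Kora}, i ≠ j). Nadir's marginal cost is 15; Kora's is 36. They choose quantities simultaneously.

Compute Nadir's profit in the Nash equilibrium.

Mine Nadir's profit: π = x_{Nadir}(132 − 2x_{Nadir} − x_{Kora}) − 15x_{Nadir}.
∂π/∂x_{Nadir} = 117 − 4x_{Nadir} − x_{Kora} = 0 ⇒ x_{Nadir} = 29.25 − 0.25x_{Kora}.
Similarly x_{Kora} = 24 − 0.25x_{Nadir}.
Solving the two reaction functions simultaneously: (1 − (−0.25)(−0.25))x_{Nadir} = 29.25 − 0.25·24, so 0.9375x_{Nadir} = 23.25 and x_{Nadir} = 24.8.
Then x_{Kora} = 24 − 0.25·24.8 = 17.8.
P_{Nadir} = 132 − 2·24.8 − 17.8 = 64.6.
Profit = (64.6 − 15)·24.8 = 1230.08.

1230.08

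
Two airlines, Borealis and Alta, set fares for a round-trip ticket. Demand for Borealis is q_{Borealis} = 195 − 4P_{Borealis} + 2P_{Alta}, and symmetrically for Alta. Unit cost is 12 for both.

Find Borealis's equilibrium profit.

Borealis's profit: π = (P_{Borealis} − 12)(195 − 4P_{Borealis} + 2P_{Alta}).
∂π/∂P_{Borealis} = 243 − 8P_{Borealis} + 2P_{Alta} = 0 ⇒ P_{Borealis} = 30.375 + 0.25P_{Alta}.
Setting P_{Borealis} = P_{Alta} in the reaction function: P_{Borealis} = 30.375 + 0.25P_{Borealis}, so P_{Borealis} = 30.375 / 0.75 = 40.5.
q_{Borealis} = 195 − 4·40.5 + 2·40.5 = 114.
Profit = (40.5 − 12)·114 = 3249.

3249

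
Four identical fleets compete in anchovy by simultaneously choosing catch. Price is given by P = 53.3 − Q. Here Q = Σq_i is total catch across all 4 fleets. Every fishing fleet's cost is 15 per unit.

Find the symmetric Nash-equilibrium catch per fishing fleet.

A representative fishing fleet's profit is π_i = q_i(53.3 − Q) − 15q_i, with Q = q_i + Σ_{j≠i} q_j.
First-order condition: 38.3 − 2q_i − Σ_{j≠i} q_j = 0.
In a symmetric equilibrium every fishing fleet chooses the same q, so Σ_{j≠i} q_j = 3q. The condition becomes 38.3 − 5q = 0, giving q = 38.3/5 = 7.66.

7.66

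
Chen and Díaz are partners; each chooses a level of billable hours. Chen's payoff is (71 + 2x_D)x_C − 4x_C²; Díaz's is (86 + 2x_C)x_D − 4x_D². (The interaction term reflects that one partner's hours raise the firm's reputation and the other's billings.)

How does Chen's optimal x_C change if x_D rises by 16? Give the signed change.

4

Expanding Chen's payoff: 71x_C + 2x_Dx_C − 4x_C².
∂π/∂x_C = 71 + 2x_D − 8x_C = 0, so x_C = 8.875 + 0.25x_D.
The reaction-function slope is 0.25, so a 16-unit rise in x_D moves x_C by 0.25 × 16 = 4. Chen's best response rises — the actions are strategic complements.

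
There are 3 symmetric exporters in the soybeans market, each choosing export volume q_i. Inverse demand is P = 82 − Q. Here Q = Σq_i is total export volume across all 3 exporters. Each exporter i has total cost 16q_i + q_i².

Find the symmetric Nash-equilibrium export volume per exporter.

11

A representative exporter's profit is π_i = q_i(82 − Q) − 16q_i − q_i², with Q = q_i + Σ_{j≠i} q_j.
First-order condition: 66 − 4q_i − Σ_{j≠i} q_j = 0.
With identical exporters, set every q_j = q: then 66 − 4q − 2q = 0, i.e. q = 66/6 = 11.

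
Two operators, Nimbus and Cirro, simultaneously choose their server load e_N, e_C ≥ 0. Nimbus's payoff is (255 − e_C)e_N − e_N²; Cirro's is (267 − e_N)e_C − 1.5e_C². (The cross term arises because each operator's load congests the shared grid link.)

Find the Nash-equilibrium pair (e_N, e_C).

Expanding Nimbus's payoff: 255e_N − e_Ce_N − e_N².
∂π/∂e_N = 255 − e_C − 2e_N = 0, so e_N = 127.5 − 0.5e_C.
Likewise for Cirro: e_C = 89 − (1/3)e_N.
Solving the two reaction functions simultaneously: (1 − (−0.5)(−1/3))e_N = 127.5 − 0.5·89, so (5/6)e_N = 83 and e_N = 99.6.
Then e_C = 89 − (1/3)·99.6 = 55.8.

99.6, 55.8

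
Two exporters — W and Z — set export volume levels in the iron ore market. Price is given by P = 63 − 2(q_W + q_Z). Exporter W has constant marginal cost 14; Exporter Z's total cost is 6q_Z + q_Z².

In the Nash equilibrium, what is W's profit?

162

Exporter W's profit: π = q_W(63 − 2(q_W + q_Z)) − 14q_W.
∂π/∂q_W = 49 − 4q_W − 2q_Z = 0, so q_W = 12.25 − 0.5q_Z.
For Z: ∂π/∂q_Z = 57 − 6q_Z − 2q_W = 0 ⇒ q_Z = 9.5 − (1/3)q_W.
Solving the two reaction functions simultaneously: (1 − (−0.5)(−1/3))q_W = 12.25 − 0.5·9.5, so (5/6)q_W = 7.5 and q_W = 9.
Then q_Z = 9.5 − (1/3)·9 = 6.5.
Price P = 63 − 2·15.5 = 32.
W's profit: (32 − 14)·9 = 162.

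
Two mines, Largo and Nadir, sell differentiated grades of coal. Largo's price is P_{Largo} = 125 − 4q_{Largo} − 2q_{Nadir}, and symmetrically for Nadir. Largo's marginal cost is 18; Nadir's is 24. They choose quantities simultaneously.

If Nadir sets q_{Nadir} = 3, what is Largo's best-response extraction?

12.625

Mine Largo's profit: π = q_{Largo}(125 − 4q_{Largo} − 2q_{Nadir}) − 18q_{Largo}.
∂π/∂q_{Largo} = 107 − 8q_{Largo} − 2q_{Nadir} = 0 ⇒ q_{Largo} = 13.375 − 0.25q_{Nadir}.
At q_{Nadir} = 3: q_{Largo} = 13.375 − 0.25·3 = 12.625.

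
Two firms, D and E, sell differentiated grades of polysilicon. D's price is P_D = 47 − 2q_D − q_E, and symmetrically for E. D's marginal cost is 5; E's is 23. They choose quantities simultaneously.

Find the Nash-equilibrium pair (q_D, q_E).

Firm D's profit: π = q_D(47 − 2q_D − q_E) − 5q_D.
∂π/∂q_D = 42 − 4q_D − q_E = 0 ⇒ q_D = 10.5 − 0.25q_E.
Similarly q_E = 6 − 0.25q_D.
Plugging q_E into D's best response: q_D = 10.5 − 0.25(6 − 0.25q_D) ⇒ 0.9375q_D = 9, so q_D = 9.6.
Then q_E = 6 − 0.25·9.6 = 3.6.

9.6, 3.6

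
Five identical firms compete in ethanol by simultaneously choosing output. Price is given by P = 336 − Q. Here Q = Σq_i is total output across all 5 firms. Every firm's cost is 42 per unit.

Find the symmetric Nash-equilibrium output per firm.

49

A representative firm's profit is π_i = q_i(336 − Q) − 42q_i, with Q = q_i + Σ_{j≠i} q_j.
First-order condition: 294 − 2q_i − Σ_{j≠i} q_j = 0.
With identical firms, set every q_j = q: then 294 − 2q − 4q = 0, i.e. q = 294/6 = 49.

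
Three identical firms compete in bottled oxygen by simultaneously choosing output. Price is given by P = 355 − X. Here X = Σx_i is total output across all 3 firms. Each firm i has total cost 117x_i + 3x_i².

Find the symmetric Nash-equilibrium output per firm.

A representative firm's profit is π_i = x_i(355 − X) − 117x_i − 3x_i², with X = x_i + Σ_{j≠i} x_j.
First-order condition: 238 − 8x_i − Σ_{j≠i} x_j = 0.
In a symmetric equilibrium every firm chooses the same x, so Σ_{j≠i} x_j = 2x. The condition becomes 238 − 10x = 0, giving x = 238/10 = 23.8.

23.8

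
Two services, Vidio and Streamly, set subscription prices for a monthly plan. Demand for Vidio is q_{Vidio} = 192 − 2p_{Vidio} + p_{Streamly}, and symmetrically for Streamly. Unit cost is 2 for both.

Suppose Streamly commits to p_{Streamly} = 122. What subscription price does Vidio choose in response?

79.5

Vidio's profit: π = (p_{Vidio} − 2)(192 − 2p_{Vidio} + p_{Streamly}).
∂π/∂p_{Vidio} = 196 − 4p_{Vidio} + p_{Streamly} = 0 ⇒ p_{Vidio} = 49 + 0.25p_{Streamly}.
At p_{Streamly} = 122: p_{Vidio} = 49 + 0.25·122 = 79.5.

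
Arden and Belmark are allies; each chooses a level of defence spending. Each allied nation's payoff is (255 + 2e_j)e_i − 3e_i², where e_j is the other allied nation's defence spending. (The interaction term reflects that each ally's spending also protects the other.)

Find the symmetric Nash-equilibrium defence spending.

63.75

Arden's payoff is (255 + 2e_B)e_A − 3e_A².
∂π/∂e_A = 255 + 2e_B − 6e_A = 0, so e_A = 42.5 + (1/3)e_B.
Setting e_A = e_B in the reaction function: e_A = 42.5 + (1/3)e_A, so e_A = 42.5 / (2/3) = 63.75.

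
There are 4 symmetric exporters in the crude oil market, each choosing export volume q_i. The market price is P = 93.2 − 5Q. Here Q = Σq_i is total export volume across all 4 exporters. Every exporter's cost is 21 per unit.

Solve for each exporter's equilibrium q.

2.888

A representative exporter's profit is π_i = q_i(93.2 − 5Q) − 21q_i, with Q = q_i + Σ_{j≠i} q_j.
First-order condition: 72.2 − 10q_i − 5Σ_{j≠i} q_j = 0.
Imposing symmetry (q_j = q for all j) turns Σ_{j≠i} q_j into 3q, so 72.2 = 25q and q = 2.888.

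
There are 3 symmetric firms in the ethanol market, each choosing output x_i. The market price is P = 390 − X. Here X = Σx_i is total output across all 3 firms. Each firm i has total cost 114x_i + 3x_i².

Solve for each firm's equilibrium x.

A representative firm's profit is π_i = x_i(390 − X) − 114x_i − 3x_i², with X = x_i + Σ_{j≠i} x_j.
First-order condition: 276 − 8x_i − Σ_{j≠i} x_j = 0.
In a symmetric equilibrium every firm chooses the same x, so Σ_{j≠i} x_j = 2x. The condition becomes 276 − 10x = 0, giving x = 276/10 = 27.6.

27.6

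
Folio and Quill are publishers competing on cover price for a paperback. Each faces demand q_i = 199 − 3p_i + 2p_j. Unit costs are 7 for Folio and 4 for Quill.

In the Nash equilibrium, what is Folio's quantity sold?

Folio's profit: π = (p_{Folio} − 7)(199 − 3p_{Folio} + 2p_{Quill}).
∂π/∂p_{Folio} = 220 − 6p_{Folio} + 2p_{Quill} = 0 ⇒ p_{Folio} = 110/3 + (1/3)p_{Quill}.
Similarly p_{Quill} = 211/6 + (1/3)p_{Folio}.
Solving the two reaction functions simultaneously: (1 − (1/3)(1/3))p_{Folio} = 110/3 + (1/3)·(211/6), so (8/9)p_{Folio} = 871/18 and p_{Folio} = 54.4375.
Then p_{Quill} = 211/6 + (1/3)·54.4375 = 53.3125.
q_{Folio} = 199 − 3·54.4375 + 2·53.3125 = 142.3125.

142.3125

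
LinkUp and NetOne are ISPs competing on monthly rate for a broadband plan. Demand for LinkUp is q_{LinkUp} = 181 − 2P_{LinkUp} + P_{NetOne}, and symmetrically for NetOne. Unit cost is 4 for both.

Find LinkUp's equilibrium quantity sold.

LinkUp's profit: π = (P_{LinkUp} − 4)(181 − 2P_{LinkUp} + P_{NetOne}).
∂π/∂P_{LinkUp} = 189 − 4P_{LinkUp} + P_{NetOne} = 0 ⇒ P_{LinkUp} = 47.25 + 0.25P_{NetOne}.
By symmetry P_{NetOne} = P_{LinkUp}; substituting into the reaction function, 0.75P_{LinkUp} = 47.25 and P_{LinkUp} = 63.
q_{LinkUp} = 181 − 2·63 + 63 = 118.

118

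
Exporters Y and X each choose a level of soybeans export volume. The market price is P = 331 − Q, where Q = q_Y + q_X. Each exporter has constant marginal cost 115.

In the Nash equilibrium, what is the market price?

187

Exporter Y's profit: π = q_Y(331 − (q_Y + q_X)) − 115q_Y.
∂π/∂q_Y = 216 − 2q_Y − q_X = 0, so q_Y = 108 − 0.5q_X.
The game is symmetric, so in equilibrium q_X = q_Y: the reaction function gives 1.5q_Y = 108, hence q_Y = 72.
Equilibrium price: P = 331 − 144 = 187.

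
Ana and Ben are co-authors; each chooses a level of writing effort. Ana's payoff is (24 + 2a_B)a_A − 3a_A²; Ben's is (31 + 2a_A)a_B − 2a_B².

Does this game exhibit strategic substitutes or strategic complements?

Expanding Ana's payoff: 24a_A + 2a_Ba_A − 3a_A².
∂π/∂a_A = 24 + 2a_B − 6a_A = 0, so a_A = 4 + (1/3)a_B.
The best-response slope da_A/da_B = 1/3 > 0: the reaction function is upward-sloping, so the choices are strategic complements.

strategic complements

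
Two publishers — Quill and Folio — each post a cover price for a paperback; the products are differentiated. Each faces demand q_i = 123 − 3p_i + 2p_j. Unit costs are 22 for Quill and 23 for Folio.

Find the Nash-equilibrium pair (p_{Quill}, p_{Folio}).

Quill's profit: π = (p_{Quill} − 22)(123 − 3p_{Quill} + 2p_{Folio}).
∂π/∂p_{Quill} = 189 − 6p_{Quill} + 2p_{Folio} = 0 ⇒ p_{Quill} = 31.5 + (1/3)p_{Folio}.
Similarly p_{Folio} = 32 + (1/3)p_{Quill}.
Plugging p_{Folio} into Quill's best response: p_{Quill} = 31.5 + (1/3)(32 + (1/3)p_{Quill}) ⇒ (8/9)p_{Quill} = 253/6, so p_{Quill} = 47.4375.
Then p_{Folio} = 32 + (1/3)·47.4375 = 47.8125.

47.4375, 47.8125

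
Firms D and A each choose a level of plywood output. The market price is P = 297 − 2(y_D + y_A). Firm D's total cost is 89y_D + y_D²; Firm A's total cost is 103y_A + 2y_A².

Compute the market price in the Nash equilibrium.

205

Firm D's profit: π = y_D(297 − 2(y_D + y_A)) − 89y_D − y_D².
∂π/∂y_D = 208 − 6y_D − 2y_A = 0, so y_D = 104/3 − (1/3)y_A.
For A: ∂π/∂y_A = 194 − 8y_A − 2y_D = 0 ⇒ y_A = 24.25 − 0.25y_D.
Plugging y_A into D's best response: y_D = 104/3 − (1/3)(24.25 − 0.25y_D) ⇒ (11/12)y_D = 319/12, so y_D = 29.
Then y_A = 24.25 − 0.25·29 = 17.
Equilibrium price: P = 297 − 2·46 = 205.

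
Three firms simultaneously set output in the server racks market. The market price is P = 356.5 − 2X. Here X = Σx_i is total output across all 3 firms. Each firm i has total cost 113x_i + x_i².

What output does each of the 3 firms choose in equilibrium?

A representative firm's profit is π_i = x_i(356.5 − 2X) − 113x_i − x_i², with X = x_i + Σ_{j≠i} x_j.
First-order condition: 243.5 − 6x_i − 2Σ_{j≠i} x_j = 0.
In a symmetric equilibrium every firm chooses the same x, so Σ_{j≠i} x_j = 2x. The condition becomes 243.5 − 10x = 0, giving x = 243.5/10 = 24.35.

24.35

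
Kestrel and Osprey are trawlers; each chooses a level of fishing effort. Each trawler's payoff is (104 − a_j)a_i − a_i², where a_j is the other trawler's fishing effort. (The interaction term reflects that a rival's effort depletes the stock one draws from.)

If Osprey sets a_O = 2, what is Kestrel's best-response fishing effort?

51

Kestrel's payoff is (104 − a_O)a_K − a_K².
∂π/∂a_K = 104 − a_O − 2a_K = 0, so a_K = 52 − 0.5a_O.
At a_O = 2: a_K = 52 − 0.5·2 = 51.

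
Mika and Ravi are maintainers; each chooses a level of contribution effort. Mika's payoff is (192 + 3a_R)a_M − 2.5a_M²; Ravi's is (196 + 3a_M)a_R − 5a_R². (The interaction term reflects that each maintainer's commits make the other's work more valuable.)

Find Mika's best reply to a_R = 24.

52.8

Expanding Mika's payoff: 192a_M + 3a_Ra_M − 2.5a_M².
∂π/∂a_M = 192 + 3a_R − 5a_M = 0, so a_M = 38.4 + 0.6a_R.
At a_R = 24: a_M = 38.4 + 0.6·24 = 52.8.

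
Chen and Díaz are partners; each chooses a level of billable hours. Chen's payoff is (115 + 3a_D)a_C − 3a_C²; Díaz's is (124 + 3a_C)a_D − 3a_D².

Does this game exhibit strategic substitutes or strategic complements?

strategic complements

Expanding Chen's payoff: 115a_C + 3a_Da_C − 3a_C².
∂π/∂a_C = 115 + 3a_D − 6a_C = 0, so a_C = 115/6 + 0.5a_D.
The best-response slope da_C/da_D = 0.5 > 0: the reaction function is upward-sloping, so the choices are strategic complements.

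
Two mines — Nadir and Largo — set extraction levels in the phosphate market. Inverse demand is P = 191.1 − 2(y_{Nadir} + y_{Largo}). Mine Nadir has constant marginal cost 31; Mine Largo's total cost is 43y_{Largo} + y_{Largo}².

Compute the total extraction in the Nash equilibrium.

46.83

Mine Nadir's profit: π = y_{Nadir}(191.1 − 2(y_{Nadir} + y_{Largo})) − 31y_{Nadir}.
∂π/∂y_{Nadir} = 160.1 − 4y_{Nadir} − 2y_{Largo} = 0, so y_{Nadir} = 40.025 − 0.5y_{Largo}.
For Largo: ∂π/∂y_{Largo} = 148.1 − 6y_{Largo} − 2y_{Nadir} = 0 ⇒ y_{Largo} = 1481/60 − (1/3)y_{Nadir}.
Substituting the second reaction function into the first: y_{Nadir} = 40.025 − 0.5(1481/60 − (1/3)y_{Nadir}), which gives (5/6)y_{Nadir} = 1661/60 ⇒ y_{Nadir} = 33.22.
Then y_{Largo} = 1481/60 − (1/3)·33.22 = 13.61.
Total extraction: 33.22 + 13.61 = 46.83.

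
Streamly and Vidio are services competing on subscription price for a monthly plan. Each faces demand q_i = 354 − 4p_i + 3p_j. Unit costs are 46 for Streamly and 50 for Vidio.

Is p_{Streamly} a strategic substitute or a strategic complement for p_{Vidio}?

strategic complements

Streamly's profit: π = (p_{Streamly} − 46)(354 − 4p_{Streamly} + 3p_{Vidio}).
∂π/∂p_{Streamly} = 538 − 8p_{Streamly} + 3p_{Vidio} = 0 ⇒ p_{Streamly} = 67.25 + 0.375p_{Vidio}.
The best-response slope dp_{Streamly}/dp_{Vidio} = 0.375 > 0: the reaction function is upward-sloping, so the choices are strategic complements.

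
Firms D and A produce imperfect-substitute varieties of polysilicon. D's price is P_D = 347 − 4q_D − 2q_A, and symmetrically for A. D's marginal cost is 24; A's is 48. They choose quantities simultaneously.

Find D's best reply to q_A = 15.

36.625

Firm D's profit: π = q_D(347 − 4q_D − 2q_A) − 24q_D.
∂π/∂q_D = 323 − 8q_D − 2q_A = 0 ⇒ q_D = 40.375 − 0.25q_A.
At q_A = 15: q_D = 40.375 − 0.25·15 = 36.625.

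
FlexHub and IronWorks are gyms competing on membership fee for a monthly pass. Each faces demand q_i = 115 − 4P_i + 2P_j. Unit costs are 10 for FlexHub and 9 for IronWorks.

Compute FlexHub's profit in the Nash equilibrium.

FlexHub's profit: π = (P_{FlexHub} − 10)(115 − 4P_{FlexHub} + 2P_{IronWorks}).
∂π/∂P_{FlexHub} = 155 − 8P_{FlexHub} + 2P_{IronWorks} = 0 ⇒ P_{FlexHub} = 19.375 + 0.25P_{IronWorks}.
Similarly P_{IronWorks} = 18.875 + 0.25P_{FlexHub}.
Solving the two reaction functions simultaneously: (1 − (0.25)(0.25))P_{FlexHub} = 19.375 + 0.25·18.875, so 0.9375P_{FlexHub} = 771/32 and P_{FlexHub} = 25.7.
Then P_{IronWorks} = 18.875 + 0.25·25.7 = 25.3.
q_{FlexHub} = 115 − 4·25.7 + 2·25.3 = 62.8.
Profit = (25.7 − 10)·62.8 = 985.96.

985.96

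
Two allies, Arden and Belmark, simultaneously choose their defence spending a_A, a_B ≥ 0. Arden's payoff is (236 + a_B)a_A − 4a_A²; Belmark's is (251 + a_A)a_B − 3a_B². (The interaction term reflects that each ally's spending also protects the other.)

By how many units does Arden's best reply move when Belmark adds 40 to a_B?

5

Expanding Arden's payoff: 236a_A + a_Ba_A − 4a_A².
∂π/∂a_A = 236 + a_B − 8a_A = 0, so a_A = 29.5 + 0.125a_B.
The reaction-function slope is 0.125, so a 40-unit rise in a_B moves a_A by 0.125 × 40 = 5. Arden's best response rises — the actions are strategic complements.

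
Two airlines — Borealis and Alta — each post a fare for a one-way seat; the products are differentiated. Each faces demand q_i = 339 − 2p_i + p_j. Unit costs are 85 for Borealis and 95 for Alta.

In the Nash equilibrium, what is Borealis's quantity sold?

172

Borealis's profit: π = (p_{Borealis} − 85)(339 − 2p_{Borealis} + p_{Alta}).
∂π/∂p_{Borealis} = 509 − 4p_{Borealis} + p_{Alta} = 0 ⇒ p_{Borealis} = 127.25 + 0.25p_{Alta}.
Similarly p_{Alta} = 132.25 + 0.25p_{Borealis}.
Plugging p_{Alta} into Borealis's best response: p_{Borealis} = 127.25 + 0.25(132.25 + 0.25p_{Borealis}) ⇒ 0.9375p_{Borealis} = 160.3125, so p_{Borealis} = 171.
Then p_{Alta} = 132.25 + 0.25·171 = 175.
q_{Borealis} = 339 − 2·171 + 175 = 172.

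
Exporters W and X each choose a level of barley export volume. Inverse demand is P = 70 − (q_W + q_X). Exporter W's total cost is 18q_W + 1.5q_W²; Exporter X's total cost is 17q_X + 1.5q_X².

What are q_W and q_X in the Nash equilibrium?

8.625, 8.875

Exporter W's profit: π = q_W(70 − (q_W + q_X)) − 18q_W − 1.5q_W².
∂π/∂q_W = 52 − 5q_W − q_X = 0, so q_W = 10.4 − 0.2q_X.
By the same steps for X: q_X = 10.6 − 0.2q_W.
Substituting the second reaction function into the first: q_W = 10.4 − 0.2(10.6 − 0.2q_W), which gives 0.96q_W = 8.28 ⇒ q_W = 8.625.
Then q_X = 10.6 − 0.2·8.625 = 8.875.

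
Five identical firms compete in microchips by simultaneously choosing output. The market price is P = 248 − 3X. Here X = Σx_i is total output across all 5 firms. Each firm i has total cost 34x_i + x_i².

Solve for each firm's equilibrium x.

10.7

A representative firm's profit is π_i = x_i(248 − 3X) − 34x_i − x_i², with X = x_i + Σ_{j≠i} x_j.
First-order condition: 214 − 8x_i − 3Σ_{j≠i} x_j = 0.
In a symmetric equilibrium every firm chooses the same x, so Σ_{j≠i} x_j = 4x. The condition becomes 214 − 20x = 0, giving x = 214/20 = 10.7.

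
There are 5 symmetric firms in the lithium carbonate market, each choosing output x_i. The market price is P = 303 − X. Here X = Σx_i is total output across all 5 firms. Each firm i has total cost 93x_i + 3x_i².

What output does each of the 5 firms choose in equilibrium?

17.5

A representative firm's profit is π_i = x_i(303 − X) − 93x_i − 3x_i², with X = x_i + Σ_{j≠i} x_j.
First-order condition: 210 − 8x_i − Σ_{j≠i} x_j = 0.
In a symmetric equilibrium every firm chooses the same x, so Σ_{j≠i} x_j = 4x. The condition becomes 210 − 12x = 0, giving x = 210/12 = 17.5.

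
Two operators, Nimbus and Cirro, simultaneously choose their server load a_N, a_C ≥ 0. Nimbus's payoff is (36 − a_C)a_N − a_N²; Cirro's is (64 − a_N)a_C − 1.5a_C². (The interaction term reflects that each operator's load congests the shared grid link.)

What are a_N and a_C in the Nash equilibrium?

Expanding Nimbus's payoff: 36a_N − a_Ca_N − a_N².
∂π/∂a_N = 36 − a_C − 2a_N = 0, so a_N = 18 − 0.5a_C.
Likewise for Cirro: a_C = 64/3 − (1/3)a_N.
Substituting the second reaction function into the first: a_N = 18 − 0.5(64/3 − (1/3)a_N), which gives (5/6)a_N = 22/3 ⇒ a_N = 8.8.
Then a_C = 64/3 − (1/3)·8.8 = 18.4.

8.8, 18.4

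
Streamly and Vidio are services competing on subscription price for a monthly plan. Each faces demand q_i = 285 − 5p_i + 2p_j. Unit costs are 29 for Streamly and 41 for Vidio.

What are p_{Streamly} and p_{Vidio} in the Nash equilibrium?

Streamly's profit: π = (p_{Streamly} − 29)(285 − 5p_{Streamly} + 2p_{Vidio}).
∂π/∂p_{Streamly} = 430 − 10p_{Streamly} + 2p_{Vidio} = 0 ⇒ p_{Streamly} = 43 + 0.2p_{Vidio}.
Similarly p_{Vidio} = 49 + 0.2p_{Streamly}.
Solving the two reaction functions simultaneously: (1 − (0.2)(0.2))p_{Streamly} = 43 + 0.2·49, so 0.96p_{Streamly} = 52.8 and p_{Streamly} = 55.
Then p_{Vidio} = 49 + 0.2·55 = 60.

55, 60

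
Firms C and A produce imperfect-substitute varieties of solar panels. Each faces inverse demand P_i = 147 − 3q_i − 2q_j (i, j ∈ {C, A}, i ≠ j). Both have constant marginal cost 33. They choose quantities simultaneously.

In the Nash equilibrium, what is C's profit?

Firm C's profit: π = q_C(147 − 3q_C − 2q_A) − 33q_C.
∂π/∂q_C = 114 − 6q_C − 2q_A = 0 ⇒ q_C = 19 − (1/3)q_A.
Setting q_C = q_A in the reaction function: q_C = 19 − (1/3)q_C, so q_C = 19 / (4/3) = 14.25.
P_C = 147 − 3·14.25 − 2·14.25 = 75.75.
Profit = (75.75 − 33)·14.25 = 609.1875.

609.1875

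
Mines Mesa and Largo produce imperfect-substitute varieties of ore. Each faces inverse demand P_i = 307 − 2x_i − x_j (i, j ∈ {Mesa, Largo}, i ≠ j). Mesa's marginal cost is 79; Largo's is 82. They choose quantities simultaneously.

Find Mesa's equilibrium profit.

Mine Mesa's profit: π = x_{Mesa}(307 − 2x_{Mesa} − x_{Largo}) − 79x_{Mesa}.
∂π/∂x_{Mesa} = 228 − 4x_{Mesa} − x_{Largo} = 0 ⇒ x_{Mesa} = 57 − 0.25x_{Largo}.
Similarly x_{Largo} = 56.25 − 0.25x_{Mesa}.
Plugging x_{Largo} into Mesa's best response: x_{Mesa} = 57 − 0.25(56.25 − 0.25x_{Mesa}) ⇒ 0.9375x_{Mesa} = 42.9375, so x_{Mesa} = 45.8.
Then x_{Largo} = 56.25 − 0.25·45.8 = 44.8.
P_{Mesa} = 307 − 2·45.8 − 44.8 = 170.6.
Profit = (170.6 − 79)·45.8 = 4195.28.

4195.28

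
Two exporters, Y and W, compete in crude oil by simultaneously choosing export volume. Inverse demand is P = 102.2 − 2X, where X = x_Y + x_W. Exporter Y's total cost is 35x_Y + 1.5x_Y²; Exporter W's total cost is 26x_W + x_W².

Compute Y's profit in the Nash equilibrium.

152.46

Exporter Y's profit: π = x_Y(102.2 − 2(x_Y + x_W)) − 35x_Y − 1.5x_Y².
∂π/∂x_Y = 67.2 − 7x_Y − 2x_W = 0, so x_Y = 9.6 − (2/7)x_W.
For W: ∂π/∂x_W = 76.2 − 6x_W − 2x_Y = 0 ⇒ x_W = 12.7 − (1/3)x_Y.
Substituting the second reaction function into the first: x_Y = 9.6 − (2/7)(12.7 − (1/3)x_Y), which gives (19/21)x_Y = 209/35 ⇒ x_Y = 6.6.
Then x_W = 12.7 − (1/3)·6.6 = 10.5.
Price P = 102.2 − 2·17.1 = 68.
Y's profit: (68 − 35)·6.6 − 1.5(6.6)² = 152.46.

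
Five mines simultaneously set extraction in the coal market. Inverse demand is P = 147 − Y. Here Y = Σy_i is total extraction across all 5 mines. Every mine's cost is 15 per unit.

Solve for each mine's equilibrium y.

A representative mine's profit is π_i = y_i(147 − Y) − 15y_i, with Y = y_i + Σ_{j≠i} y_j.
First-order condition: 132 − 2y_i − Σ_{j≠i} y_j = 0.
In a symmetric equilibrium every mine chooses the same y, so Σ_{j≠i} y_j = 4y. The condition becomes 132 − 6y = 0, giving y = 132/6 = 22.

22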